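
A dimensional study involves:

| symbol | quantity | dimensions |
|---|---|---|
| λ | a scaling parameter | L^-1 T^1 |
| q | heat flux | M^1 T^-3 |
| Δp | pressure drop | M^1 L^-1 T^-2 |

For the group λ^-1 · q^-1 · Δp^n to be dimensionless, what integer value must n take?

1

Balance the M exponent: (1)·n from Δp, plus −(0) − (1) = -1 from the rest, must sum to zero.
n − 1 = 0, so n = 1.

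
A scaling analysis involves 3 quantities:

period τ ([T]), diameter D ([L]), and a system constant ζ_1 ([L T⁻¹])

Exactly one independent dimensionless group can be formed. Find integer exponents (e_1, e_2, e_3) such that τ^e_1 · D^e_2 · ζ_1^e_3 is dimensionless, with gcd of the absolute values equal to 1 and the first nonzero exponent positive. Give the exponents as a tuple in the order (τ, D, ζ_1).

(1, -1, 1)

L: e_1·(0) + e_2·(1) + e_3·(1) = 0
T: e_1·(1) + e_2·(0) + e_3·(-1) = 0
Solving this homogeneous linear system for the smallest-integer solution (first nonzero entry positive) gives (1, -1, 1).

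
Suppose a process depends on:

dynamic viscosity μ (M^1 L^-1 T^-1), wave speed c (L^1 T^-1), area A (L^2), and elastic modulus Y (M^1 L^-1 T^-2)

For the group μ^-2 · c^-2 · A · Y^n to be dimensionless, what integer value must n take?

2

Balance the M exponent: (1)·n from Y, plus −2·(1) − 2·(0) + (0) = -2 from the rest, must sum to zero.
n − 2 = 0, so n = 2.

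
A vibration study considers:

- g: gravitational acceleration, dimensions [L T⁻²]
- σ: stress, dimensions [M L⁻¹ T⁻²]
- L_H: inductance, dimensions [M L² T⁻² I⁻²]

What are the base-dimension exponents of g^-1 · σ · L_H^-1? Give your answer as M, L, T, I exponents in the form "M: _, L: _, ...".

M: 0, L: -4, T: 2, I: 2

Collect each base-dimension exponent across the product:
  M: −(0) + (1) − (1) = 0
  L: −(1) + (-1) − (2) = -4
  T: −(-2) + (-2) − (-2) = 2
  I: −(0) + (0) − (-2) = 2
So the dimensions are [L⁻⁴ T² I²].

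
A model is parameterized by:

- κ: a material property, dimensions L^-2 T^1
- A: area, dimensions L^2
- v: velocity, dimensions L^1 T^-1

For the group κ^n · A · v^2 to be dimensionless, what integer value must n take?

2

Balance the L exponent: (-2)·n from κ, plus (2) + 2·(1) = 4 from the rest, must sum to zero.
-2n + 4 = 0, so n = 2.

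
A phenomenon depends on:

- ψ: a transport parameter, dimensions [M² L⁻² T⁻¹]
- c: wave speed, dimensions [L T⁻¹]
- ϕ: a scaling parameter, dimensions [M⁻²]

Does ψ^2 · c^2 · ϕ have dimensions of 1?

no

Sum the exponent of each base dimension across the product:
  M: 2·[ψ]_M + 2·[c]_M + [ϕ]_M = 2·(2) + 2·(0) + (-2) = 2
  L: 2·[ψ]_L + 2·[c]_L + [ϕ]_L = 2·(-2) + 2·(1) + (0) = -2
  T: 2·[ψ]_T + 2·[c]_T + [ϕ]_T = 2·(-1) + 2·(-1) + (0) = -4
Net dimensions [M² L⁻² T⁻⁴] ≠ [1] — not dimensionless.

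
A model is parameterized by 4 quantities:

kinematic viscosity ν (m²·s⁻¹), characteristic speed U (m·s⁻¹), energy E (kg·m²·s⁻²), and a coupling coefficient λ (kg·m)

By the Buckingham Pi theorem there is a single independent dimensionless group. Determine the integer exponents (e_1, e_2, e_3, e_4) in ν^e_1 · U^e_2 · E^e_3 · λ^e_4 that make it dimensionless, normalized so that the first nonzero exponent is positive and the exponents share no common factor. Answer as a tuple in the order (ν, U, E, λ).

(1, -3, 1, -1)

M: e_1·(0) + e_2·(0) + e_3·(1) + e_4·(1) = 0
L: e_1·(2) + e_2·(1) + e_3·(2) + e_4·(1) = 0
T: e_1·(-1) + e_2·(-1) + e_3·(-2) + e_4·(0) = 0
Solving this homogeneous linear system for the smallest-integer solution (first nonzero entry positive) gives (1, -3, 1, -1).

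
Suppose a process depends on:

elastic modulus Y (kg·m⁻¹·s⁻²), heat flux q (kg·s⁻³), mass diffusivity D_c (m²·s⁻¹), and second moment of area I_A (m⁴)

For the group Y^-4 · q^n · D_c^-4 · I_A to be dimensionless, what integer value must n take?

4

Balance the M exponent: (1)·n from q, plus −4·(1) − 4·(0) + (0) = -4 from the rest, must sum to zero.
n − 4 = 0, so n = 4.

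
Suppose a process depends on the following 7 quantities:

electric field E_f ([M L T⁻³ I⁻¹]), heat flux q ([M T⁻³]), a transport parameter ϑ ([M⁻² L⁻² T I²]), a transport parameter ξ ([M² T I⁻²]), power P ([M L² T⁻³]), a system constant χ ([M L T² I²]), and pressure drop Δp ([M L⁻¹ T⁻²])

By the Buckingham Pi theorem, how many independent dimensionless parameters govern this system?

3

There are 7 variables and 4 base dimensions (M, L, T, I).
The dimension matrix has rank 4.
Independent dimensionless groups: 7 − 4 = 3.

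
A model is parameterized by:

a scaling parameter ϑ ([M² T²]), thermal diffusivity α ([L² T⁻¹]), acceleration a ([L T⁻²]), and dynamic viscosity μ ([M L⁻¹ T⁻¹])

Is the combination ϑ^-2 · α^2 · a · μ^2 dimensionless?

Sum the exponent of each base dimension across the product:
  M: −2·[ϑ]_M + 2·[α]_M + [a]_M + 2·[μ]_M = −2·(2) + 2·(0) + (0) + 2·(1) = -2
  L: −2·[ϑ]_L + 2·[α]_L + [a]_L + 2·[μ]_L = −2·(0) + 2·(2) + (1) + 2·(-1) = 3
  T: −2·[ϑ]_T + 2·[α]_T + [a]_T + 2·[μ]_T = −2·(2) + 2·(-1) + (-2) + 2·(-1) = -10
Net dimensions [M⁻² L³ T⁻¹⁰] ≠ [1] — not dimensionless.

no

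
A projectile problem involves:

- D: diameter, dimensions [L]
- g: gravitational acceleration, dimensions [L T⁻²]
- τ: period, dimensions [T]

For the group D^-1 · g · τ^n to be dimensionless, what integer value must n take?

Balance the T exponent: (1)·n from τ, plus −(0) + (-2) = -2 from the rest, must sum to zero.
n − 2 = 0, so n = 2.

2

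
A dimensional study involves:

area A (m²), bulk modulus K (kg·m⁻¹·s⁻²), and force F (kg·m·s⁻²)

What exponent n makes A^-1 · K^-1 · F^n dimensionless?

Balance the M exponent: (1)·n from F, plus −(0) − (1) = -1 from the rest, must sum to zero.
n − 1 = 0, so n = 1.

1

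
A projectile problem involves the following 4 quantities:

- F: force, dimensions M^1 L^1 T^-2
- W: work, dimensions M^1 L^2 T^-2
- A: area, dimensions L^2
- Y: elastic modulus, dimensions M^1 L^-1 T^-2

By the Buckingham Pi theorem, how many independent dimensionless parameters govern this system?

There are 4 variables and 3 base dimensions (M, L, T).
The dimension matrix has rank 2 (less than 3: the dimension vectors are linearly dependent).
Independent dimensionless groups: 4 − 2 = 2.

2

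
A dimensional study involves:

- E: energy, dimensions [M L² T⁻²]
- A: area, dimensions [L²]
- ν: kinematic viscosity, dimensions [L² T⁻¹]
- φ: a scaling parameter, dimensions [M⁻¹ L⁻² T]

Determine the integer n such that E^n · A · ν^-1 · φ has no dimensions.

Balance the M exponent: (1)·n from E, plus (0) − (0) + (-1) = -1 from the rest, must sum to zero.
n − 1 = 0, so n = 1.

1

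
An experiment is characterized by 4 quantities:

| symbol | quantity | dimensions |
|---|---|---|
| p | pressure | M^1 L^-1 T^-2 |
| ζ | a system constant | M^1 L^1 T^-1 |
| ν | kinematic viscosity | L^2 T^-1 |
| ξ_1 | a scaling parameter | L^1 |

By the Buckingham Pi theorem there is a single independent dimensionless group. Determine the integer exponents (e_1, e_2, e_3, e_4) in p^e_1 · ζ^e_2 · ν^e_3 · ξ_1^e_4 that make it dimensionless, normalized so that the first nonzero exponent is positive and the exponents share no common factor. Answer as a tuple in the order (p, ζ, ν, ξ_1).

(1, -1, -1, 4)

M: e_1·(1) + e_2·(1) + e_3·(0) + e_4·(0) = 0
L: e_1·(-1) + e_2·(1) + e_3·(2) + e_4·(1) = 0
T: e_1·(-2) + e_2·(-1) + e_3·(-1) + e_4·(0) = 0
Solving this homogeneous linear system for the smallest-integer solution (first nonzero entry positive) gives (1, -1, -1, 4).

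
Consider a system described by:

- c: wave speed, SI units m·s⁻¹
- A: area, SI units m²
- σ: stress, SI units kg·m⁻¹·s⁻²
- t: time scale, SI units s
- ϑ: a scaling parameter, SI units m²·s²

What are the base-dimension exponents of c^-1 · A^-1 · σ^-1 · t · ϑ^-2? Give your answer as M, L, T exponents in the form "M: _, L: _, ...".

Collect each base-dimension exponent across the product:
  M: −(0) − (0) − (1) + (0) − 2·(0) = -1
  L: −(1) − (2) − (-1) + (0) − 2·(2) = -6
  T: −(-1) − (0) − (-2) + (1) − 2·(2) = 0
So the dimensions are [M⁻¹ L⁻⁶].

M: -1, L: -6, T: 0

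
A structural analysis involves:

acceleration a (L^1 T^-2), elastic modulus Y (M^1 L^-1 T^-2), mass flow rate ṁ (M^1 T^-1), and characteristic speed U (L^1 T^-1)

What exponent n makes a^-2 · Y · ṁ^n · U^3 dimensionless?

-1

Balance the M exponent: (1)·n from ṁ, plus −2·(0) + (1) + 3·(0) = 1 from the rest, must sum to zero.
n + 1 = 0, so n = -1.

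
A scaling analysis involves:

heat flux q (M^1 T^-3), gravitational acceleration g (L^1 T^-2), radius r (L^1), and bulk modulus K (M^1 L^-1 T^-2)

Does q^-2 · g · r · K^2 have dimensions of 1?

Sum the exponent of each base dimension across the product:
  M: −2·[q]_M + [g]_M + [r]_M + 2·[K]_M = −2·(1) + (0) + (0) + 2·(1) = 0
  L: −2·[q]_L + [g]_L + [r]_L + 2·[K]_L = −2·(0) + (1) + (1) + 2·(-1) = 0
  T: −2·[q]_T + [g]_T + [r]_T + 2·[K]_T = −2·(-3) + (-2) + (0) + 2·(-2) = 0
  I: −2·[q]_I + [g]_I + [r]_I + 2·[K]_I = −2·(0) + (0) + (0) + 2·(0) = 0
All base exponents vanish — dimensionless.

yes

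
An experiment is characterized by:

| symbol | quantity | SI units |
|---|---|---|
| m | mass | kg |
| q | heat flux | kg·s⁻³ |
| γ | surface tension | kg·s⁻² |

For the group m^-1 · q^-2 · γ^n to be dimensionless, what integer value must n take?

3

Balance the M exponent: (1)·n from γ, plus −(1) − 2·(1) = -3 from the rest, must sum to zero.
n − 3 = 0, so n = 3.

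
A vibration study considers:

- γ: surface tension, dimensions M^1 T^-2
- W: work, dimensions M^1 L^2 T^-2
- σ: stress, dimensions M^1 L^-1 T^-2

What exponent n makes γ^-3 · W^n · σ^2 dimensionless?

1

Balance the M exponent: (1)·n from W, plus −3·(1) + 2·(1) = -1 from the rest, must sum to zero.
n − 1 = 0, so n = 1.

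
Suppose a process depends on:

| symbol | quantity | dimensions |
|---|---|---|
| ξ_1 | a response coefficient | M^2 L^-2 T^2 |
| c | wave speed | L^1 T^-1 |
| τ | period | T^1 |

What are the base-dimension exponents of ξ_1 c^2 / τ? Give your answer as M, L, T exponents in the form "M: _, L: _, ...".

Collect each base-dimension exponent across the product:
  M: (2) + 2·(0) − (0) = 2
  L: (-2) + 2·(1) − (0) = 0
  T: (2) + 2·(-1) − (1) = -1
So the dimensions are [M² T⁻¹].

M: 2, L: 0, T: -1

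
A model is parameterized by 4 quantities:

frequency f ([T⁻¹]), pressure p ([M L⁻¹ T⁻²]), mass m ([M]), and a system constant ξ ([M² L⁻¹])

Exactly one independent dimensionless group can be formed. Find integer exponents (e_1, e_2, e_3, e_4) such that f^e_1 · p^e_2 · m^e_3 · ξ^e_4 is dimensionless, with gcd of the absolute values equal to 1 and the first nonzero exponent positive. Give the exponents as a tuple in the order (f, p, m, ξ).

(2, -1, -1, 1)

M: e_1·(0) + e_2·(1) + e_3·(1) + e_4·(2) = 0
L: e_1·(0) + e_2·(-1) + e_3·(0) + e_4·(-1) = 0
T: e_1·(-1) + e_2·(-2) + e_3·(0) + e_4·(0) = 0
Solving this homogeneous linear system for the smallest-integer solution (first nonzero entry positive) gives (2, -1, -1, 1).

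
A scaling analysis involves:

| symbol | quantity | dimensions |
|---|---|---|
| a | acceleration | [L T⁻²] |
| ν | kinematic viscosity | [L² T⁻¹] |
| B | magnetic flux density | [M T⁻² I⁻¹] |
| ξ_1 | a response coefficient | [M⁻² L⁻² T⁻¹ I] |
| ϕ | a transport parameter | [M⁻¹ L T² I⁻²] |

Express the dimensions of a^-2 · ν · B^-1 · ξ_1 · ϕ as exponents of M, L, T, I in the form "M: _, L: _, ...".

M: -4, L: -1, T: 6, I: 0

Collect each base-dimension exponent across the product:
  M: −2·(0) + (0) − (1) + (-2) + (-1) = -4
  L: −2·(1) + (2) − (0) + (-2) + (1) = -1
  T: −2·(-2) + (-1) − (-2) + (-1) + (2) = 6
  I: −2·(0) + (0) − (-1) + (1) + (-2) = 0
So the dimensions are [M⁻⁴ L⁻¹ T⁶].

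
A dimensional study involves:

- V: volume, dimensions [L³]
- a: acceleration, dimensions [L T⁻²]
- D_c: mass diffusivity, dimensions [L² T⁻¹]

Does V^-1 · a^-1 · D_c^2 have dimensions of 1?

yes

Sum the exponent of each base dimension across the product:
  M: −[V]_M − [a]_M + 2·[D_c]_M = −(0) − (0) + 2·(0) = 0
  L: −[V]_L − [a]_L + 2·[D_c]_L = −(3) − (1) + 2·(2) = 0
  T: −[V]_T − [a]_T + 2·[D_c]_T = −(0) − (-2) + 2·(-1) = 0
All base exponents vanish — dimensionless.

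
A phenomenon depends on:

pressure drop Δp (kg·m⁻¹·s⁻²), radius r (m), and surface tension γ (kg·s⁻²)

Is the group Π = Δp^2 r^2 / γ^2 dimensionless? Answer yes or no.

Sum the exponent of each base dimension across the product:
  M: 2·[Δp]_M + 2·[r]_M − 2·[γ]_M = 2·(1) + 2·(0) − 2·(1) = 0
  L: 2·[Δp]_L + 2·[r]_L − 2·[γ]_L = 2·(-1) + 2·(1) − 2·(0) = 0
  T: 2·[Δp]_T + 2·[r]_T − 2·[γ]_T = 2·(-2) + 2·(0) − 2·(-2) = 0
All base exponents vanish — dimensionless.

yes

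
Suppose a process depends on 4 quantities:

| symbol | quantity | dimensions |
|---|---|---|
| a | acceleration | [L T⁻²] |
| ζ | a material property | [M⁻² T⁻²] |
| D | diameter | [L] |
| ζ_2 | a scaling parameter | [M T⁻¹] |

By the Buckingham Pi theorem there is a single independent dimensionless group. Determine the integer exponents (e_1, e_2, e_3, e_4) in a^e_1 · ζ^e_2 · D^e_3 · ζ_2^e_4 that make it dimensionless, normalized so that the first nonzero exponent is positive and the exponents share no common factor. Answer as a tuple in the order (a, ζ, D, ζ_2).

M: e_1·(0) + e_2·(-2) + e_3·(0) + e_4·(1) = 0
L: e_1·(1) + e_2·(0) + e_3·(1) + e_4·(0) = 0
T: e_1·(-2) + e_2·(-2) + e_3·(0) + e_4·(-1) = 0
Solving this homogeneous linear system for the smallest-integer solution (first nonzero entry positive) gives (2, -1, -2, -2).

(2, -1, -2, -2)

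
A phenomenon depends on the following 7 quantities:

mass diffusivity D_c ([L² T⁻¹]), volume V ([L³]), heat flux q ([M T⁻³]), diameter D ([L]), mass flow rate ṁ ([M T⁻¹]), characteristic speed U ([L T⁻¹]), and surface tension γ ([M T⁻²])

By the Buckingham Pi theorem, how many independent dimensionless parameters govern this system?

4

There are 7 variables and 3 base dimensions (M, L, T).
The dimension matrix has rank 3.
Independent dimensionless groups: 7 − 3 = 4.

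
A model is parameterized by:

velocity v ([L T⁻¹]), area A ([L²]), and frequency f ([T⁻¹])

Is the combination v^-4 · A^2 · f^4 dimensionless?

Sum the exponent of each base dimension across the product:
  M: −4·[v]_M + 2·[A]_M + 4·[f]_M = −4·(0) + 2·(0) + 4·(0) = 0
  L: −4·[v]_L + 2·[A]_L + 4·[f]_L = −4·(1) + 2·(2) + 4·(0) = 0
  T: −4·[v]_T + 2·[A]_T + 4·[f]_T = −4·(-1) + 2·(0) + 4·(-1) = 0
All base exponents vanish — dimensionless.

yes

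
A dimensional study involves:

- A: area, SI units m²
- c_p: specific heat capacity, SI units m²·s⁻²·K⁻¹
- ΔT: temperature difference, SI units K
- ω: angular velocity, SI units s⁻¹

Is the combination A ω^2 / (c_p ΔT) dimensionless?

yes

Sum the exponent of each base dimension across the product:
  M: [A]_M − [c_p]_M − [ΔT]_M + 2·[ω]_M = (0) − (0) − (0) + 2·(0) = 0
  L: [A]_L − [c_p]_L − [ΔT]_L + 2·[ω]_L = (2) − (2) − (0) + 2·(0) = 0
  T: [A]_T − [c_p]_T − [ΔT]_T + 2·[ω]_T = (0) − (-2) − (0) + 2·(-1) = 0
  Θ: [A]_Θ − [c_p]_Θ − [ΔT]_Θ + 2·[ω]_Θ = (0) − (-1) − (1) + 2·(0) = 0
All base exponents vanish — dimensionless.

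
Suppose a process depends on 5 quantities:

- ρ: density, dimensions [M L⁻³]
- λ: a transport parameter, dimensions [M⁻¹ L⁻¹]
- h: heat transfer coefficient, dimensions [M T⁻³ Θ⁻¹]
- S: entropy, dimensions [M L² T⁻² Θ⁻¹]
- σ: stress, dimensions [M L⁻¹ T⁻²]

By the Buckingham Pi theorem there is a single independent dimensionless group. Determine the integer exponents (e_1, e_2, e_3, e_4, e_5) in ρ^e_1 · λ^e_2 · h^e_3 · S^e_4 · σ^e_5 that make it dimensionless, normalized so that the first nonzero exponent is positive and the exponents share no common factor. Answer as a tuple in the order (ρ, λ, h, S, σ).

(1, 3, -4, 4, 2)

M: e_1·(1) + e_2·(-1) + e_3·(1) + e_4·(1) + e_5·(1) = 0
L: e_1·(-3) + e_2·(-1) + e_3·(0) + e_4·(2) + e_5·(-1) = 0
T: e_1·(0) + e_2·(0) + e_3·(-3) + e_4·(-2) + e_5·(-2) = 0
Θ: e_1·(0) + e_2·(0) + e_3·(-1) + e_4·(-1) + e_5·(0) = 0
Solving this homogeneous linear system for the smallest-integer solution (first nonzero entry positive) gives (1, 3, -4, 4, 2).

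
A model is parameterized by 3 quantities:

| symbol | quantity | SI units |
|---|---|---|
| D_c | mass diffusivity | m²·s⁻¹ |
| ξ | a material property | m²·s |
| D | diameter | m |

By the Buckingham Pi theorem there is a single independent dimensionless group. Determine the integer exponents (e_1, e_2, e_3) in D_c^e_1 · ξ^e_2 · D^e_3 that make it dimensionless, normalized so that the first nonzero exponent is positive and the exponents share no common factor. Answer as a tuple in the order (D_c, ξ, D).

L: e_1·(2) + e_2·(2) + e_3·(1) = 0
T: e_1·(-1) + e_2·(1) + e_3·(0) = 0
Solving this homogeneous linear system for the smallest-integer solution (first nonzero entry positive) gives (1, 1, -4).

(1, 1, -4)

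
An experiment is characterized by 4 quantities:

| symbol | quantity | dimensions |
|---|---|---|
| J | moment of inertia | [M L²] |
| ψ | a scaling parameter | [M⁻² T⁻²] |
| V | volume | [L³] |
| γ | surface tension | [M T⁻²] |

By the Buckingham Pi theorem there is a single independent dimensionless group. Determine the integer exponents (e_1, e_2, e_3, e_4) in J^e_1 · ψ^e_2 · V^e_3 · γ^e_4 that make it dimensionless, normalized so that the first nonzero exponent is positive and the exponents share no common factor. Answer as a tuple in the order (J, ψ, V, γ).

(3, 1, -2, -1)

M: e_1·(1) + e_2·(-2) + e_3·(0) + e_4·(1) = 0
L: e_1·(2) + e_2·(0) + e_3·(3) + e_4·(0) = 0
T: e_1·(0) + e_2·(-2) + e_3·(0) + e_4·(-2) = 0
Solving this homogeneous linear system for the smallest-integer solution (first nonzero entry positive) gives (3, 1, -2, -1).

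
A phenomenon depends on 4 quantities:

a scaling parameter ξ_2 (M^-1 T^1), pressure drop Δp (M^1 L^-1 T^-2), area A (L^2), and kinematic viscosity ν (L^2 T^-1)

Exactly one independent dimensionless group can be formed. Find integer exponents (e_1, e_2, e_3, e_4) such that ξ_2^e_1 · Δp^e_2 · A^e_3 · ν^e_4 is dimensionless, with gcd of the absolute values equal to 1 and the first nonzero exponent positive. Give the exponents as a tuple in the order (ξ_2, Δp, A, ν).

M: e_1·(-1) + e_2·(1) + e_3·(0) + e_4·(0) = 0
L: e_1·(0) + e_2·(-1) + e_3·(2) + e_4·(2) = 0
T: e_1·(1) + e_2·(-2) + e_3·(0) + e_4·(-1) = 0
Solving this homogeneous linear system for the smallest-integer solution (first nonzero entry positive) gives (2, 2, 3, -2).

(2, 2, 3, -2)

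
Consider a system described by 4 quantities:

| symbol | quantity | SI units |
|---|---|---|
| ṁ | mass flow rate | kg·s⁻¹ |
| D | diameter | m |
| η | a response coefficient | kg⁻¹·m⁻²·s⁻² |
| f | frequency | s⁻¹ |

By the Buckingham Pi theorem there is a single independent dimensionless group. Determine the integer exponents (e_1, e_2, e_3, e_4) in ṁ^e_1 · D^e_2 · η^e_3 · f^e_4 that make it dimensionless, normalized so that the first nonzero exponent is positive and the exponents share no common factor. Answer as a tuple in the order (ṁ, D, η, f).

M: e_1·(1) + e_2·(0) + e_3·(-1) + e_4·(0) = 0
L: e_1·(0) + e_2·(1) + e_3·(-2) + e_4·(0) = 0
T: e_1·(-1) + e_2·(0) + e_3·(-2) + e_4·(-1) = 0
Solving this homogeneous linear system for the smallest-integer solution (first nonzero entry positive) gives (1, 2, 1, -3).

(1, 2, 1, -3)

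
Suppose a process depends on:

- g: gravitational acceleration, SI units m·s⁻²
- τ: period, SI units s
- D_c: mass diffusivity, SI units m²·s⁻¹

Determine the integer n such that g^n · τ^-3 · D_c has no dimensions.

-2

Balance the L exponent: (1)·n from g, plus −3·(0) + (2) = 2 from the rest, must sum to zero.
n + 2 = 0, so n = -2.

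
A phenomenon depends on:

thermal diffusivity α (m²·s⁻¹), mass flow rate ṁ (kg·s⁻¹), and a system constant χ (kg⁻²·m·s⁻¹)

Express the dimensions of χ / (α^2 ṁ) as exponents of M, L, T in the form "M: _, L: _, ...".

M: -3, L: -3, T: 2

Collect each base-dimension exponent across the product:
  M: −2·(0) − (1) + (-2) = -3
  L: −2·(2) − (0) + (1) = -3
  T: −2·(-1) − (-1) + (-1) = 2
So the dimensions are [M⁻³ L⁻³ T²].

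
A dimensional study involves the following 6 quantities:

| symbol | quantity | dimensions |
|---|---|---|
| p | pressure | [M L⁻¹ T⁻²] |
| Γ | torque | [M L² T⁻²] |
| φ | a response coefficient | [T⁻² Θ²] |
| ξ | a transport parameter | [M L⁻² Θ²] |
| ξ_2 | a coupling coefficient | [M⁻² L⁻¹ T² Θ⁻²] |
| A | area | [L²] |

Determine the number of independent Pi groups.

2

There are 6 variables and 4 base dimensions (M, L, T, Θ).
The dimension matrix has rank 4.
Independent dimensionless groups: 6 − 4 = 2.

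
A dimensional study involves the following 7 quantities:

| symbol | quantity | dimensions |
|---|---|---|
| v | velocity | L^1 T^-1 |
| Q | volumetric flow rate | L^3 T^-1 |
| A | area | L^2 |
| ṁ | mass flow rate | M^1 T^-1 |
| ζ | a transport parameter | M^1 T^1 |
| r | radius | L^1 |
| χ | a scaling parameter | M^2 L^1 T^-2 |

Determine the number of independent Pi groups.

4

There are 7 variables and 3 base dimensions (M, L, T).
The dimension matrix has rank 3.
Independent dimensionless groups: 7 − 3 = 4.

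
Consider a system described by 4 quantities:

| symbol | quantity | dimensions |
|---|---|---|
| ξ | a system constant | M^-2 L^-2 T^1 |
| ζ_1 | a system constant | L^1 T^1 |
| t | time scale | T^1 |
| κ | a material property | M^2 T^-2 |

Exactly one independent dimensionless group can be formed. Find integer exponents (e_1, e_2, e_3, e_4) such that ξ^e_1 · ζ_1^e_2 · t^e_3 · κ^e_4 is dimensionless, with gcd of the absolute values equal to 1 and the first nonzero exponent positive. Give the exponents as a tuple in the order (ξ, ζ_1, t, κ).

(1, 2, -1, 1)

M: e_1·(-2) + e_2·(0) + e_3·(0) + e_4·(2) = 0
L: e_1·(-2) + e_2·(1) + e_3·(0) + e_4·(0) = 0
T: e_1·(1) + e_2·(1) + e_3·(1) + e_4·(-2) = 0
Solving this homogeneous linear system for the smallest-integer solution (first nonzero entry positive) gives (1, 2, -1, 1).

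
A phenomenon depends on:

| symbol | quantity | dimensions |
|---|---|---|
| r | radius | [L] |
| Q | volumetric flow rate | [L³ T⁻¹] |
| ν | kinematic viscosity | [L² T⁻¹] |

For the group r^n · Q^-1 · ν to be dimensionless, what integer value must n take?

Balance the L exponent: (1)·n from r, plus −(3) + (2) = -1 from the rest, must sum to zero.
n − 1 = 0, so n = 1.

1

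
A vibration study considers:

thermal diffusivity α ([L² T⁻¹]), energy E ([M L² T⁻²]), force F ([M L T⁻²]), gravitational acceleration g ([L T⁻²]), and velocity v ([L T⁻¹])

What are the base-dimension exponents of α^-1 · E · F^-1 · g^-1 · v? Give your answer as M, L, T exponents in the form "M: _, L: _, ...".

Collect each base-dimension exponent across the product:
  M: −(0) + (1) − (1) − (0) + (0) = 0
  L: −(2) + (2) − (1) − (1) + (1) = -1
  T: −(-1) + (-2) − (-2) − (-2) + (-1) = 2
So the dimensions are [L⁻¹ T²].

M: 0, L: -1, T: 2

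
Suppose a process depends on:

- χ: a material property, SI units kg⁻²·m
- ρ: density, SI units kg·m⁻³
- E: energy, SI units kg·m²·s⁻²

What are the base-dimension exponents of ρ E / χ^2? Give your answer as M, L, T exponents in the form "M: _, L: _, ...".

Collect each base-dimension exponent across the product:
  M: −2·(-2) + (1) + (1) = 6
  L: −2·(1) + (-3) + (2) = -3
  T: −2·(0) + (0) + (-2) = -2
So the dimensions are [M⁶ L⁻³ T⁻²].

M: 6, L: -3, T: -2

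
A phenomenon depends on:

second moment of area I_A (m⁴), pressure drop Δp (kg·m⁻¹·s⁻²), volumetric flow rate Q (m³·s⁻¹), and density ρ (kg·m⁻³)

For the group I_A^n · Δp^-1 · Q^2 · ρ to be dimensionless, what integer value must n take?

-1

Balance the L exponent: (4)·n from I_A, plus −(-1) + 2·(3) + (-3) = 4 from the rest, must sum to zero.
4n + 4 = 0, so n = -1.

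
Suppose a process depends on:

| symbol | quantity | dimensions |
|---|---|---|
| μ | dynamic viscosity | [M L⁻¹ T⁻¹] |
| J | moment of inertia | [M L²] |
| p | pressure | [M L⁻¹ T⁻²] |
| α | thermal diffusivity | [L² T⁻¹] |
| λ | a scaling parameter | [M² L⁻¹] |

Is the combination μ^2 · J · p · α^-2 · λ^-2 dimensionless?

Sum the exponent of each base dimension across the product:
  M: 2·[μ]_M + [J]_M + [p]_M − 2·[α]_M − 2·[λ]_M = 2·(1) + (1) + (1) − 2·(0) − 2·(2) = 0
  L: 2·[μ]_L + [J]_L + [p]_L − 2·[α]_L − 2·[λ]_L = 2·(-1) + (2) + (-1) − 2·(2) − 2·(-1) = -3
  T: 2·[μ]_T + [J]_T + [p]_T − 2·[α]_T − 2·[λ]_T = 2·(-1) + (0) + (-2) − 2·(-1) − 2·(0) = -2
Net dimensions [L⁻³ T⁻²] ≠ [1] — not dimensionless.

no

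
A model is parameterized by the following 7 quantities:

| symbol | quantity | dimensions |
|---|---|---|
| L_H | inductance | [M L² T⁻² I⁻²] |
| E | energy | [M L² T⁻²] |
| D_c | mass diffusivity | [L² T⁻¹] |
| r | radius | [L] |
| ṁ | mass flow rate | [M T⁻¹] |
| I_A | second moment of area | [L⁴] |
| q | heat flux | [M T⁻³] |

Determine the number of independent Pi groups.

There are 7 variables and 4 base dimensions (M, L, T, I).
The dimension matrix has rank 4.
Independent dimensionless groups: 7 − 4 = 3.

3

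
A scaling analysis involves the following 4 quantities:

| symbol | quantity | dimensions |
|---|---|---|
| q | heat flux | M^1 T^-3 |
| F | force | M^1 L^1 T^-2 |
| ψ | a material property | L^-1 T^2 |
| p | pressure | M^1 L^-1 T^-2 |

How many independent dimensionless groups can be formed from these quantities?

There are 4 variables and 3 base dimensions (M, L, T).
The dimension matrix has rank 3.
Independent dimensionless groups: 4 − 3 = 1.

1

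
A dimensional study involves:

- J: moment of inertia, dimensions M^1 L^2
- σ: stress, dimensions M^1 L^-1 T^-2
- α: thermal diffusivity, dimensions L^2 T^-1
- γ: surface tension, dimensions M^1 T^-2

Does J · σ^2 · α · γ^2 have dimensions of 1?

Sum the exponent of each base dimension across the product:
  M: [J]_M + 2·[σ]_M + [α]_M + 2·[γ]_M = (1) + 2·(1) + (0) + 2·(1) = 5
  L: [J]_L + 2·[σ]_L + [α]_L + 2·[γ]_L = (2) + 2·(-1) + (2) + 2·(0) = 2
  T: [J]_T + 2·[σ]_T + [α]_T + 2·[γ]_T = (0) + 2·(-2) + (-1) + 2·(-2) = -9
Net dimensions [M⁵ L² T⁻⁹] ≠ [1] — not dimensionless.

no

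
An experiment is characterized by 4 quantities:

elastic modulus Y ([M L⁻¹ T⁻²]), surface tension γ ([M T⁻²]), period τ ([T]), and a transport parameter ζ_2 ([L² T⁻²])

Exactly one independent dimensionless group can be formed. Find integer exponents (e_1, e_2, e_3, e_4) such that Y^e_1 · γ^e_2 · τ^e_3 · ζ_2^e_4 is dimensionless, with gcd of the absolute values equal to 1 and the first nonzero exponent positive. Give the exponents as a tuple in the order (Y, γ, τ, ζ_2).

M: e_1·(1) + e_2·(1) + e_3·(0) + e_4·(0) = 0
L: e_1·(-1) + e_2·(0) + e_3·(0) + e_4·(2) = 0
T: e_1·(-2) + e_2·(-2) + e_3·(1) + e_4·(-2) = 0
Solving this homogeneous linear system for the smallest-integer solution (first nonzero entry positive) gives (2, -2, 2, 1).

(2, -2, 2, 1)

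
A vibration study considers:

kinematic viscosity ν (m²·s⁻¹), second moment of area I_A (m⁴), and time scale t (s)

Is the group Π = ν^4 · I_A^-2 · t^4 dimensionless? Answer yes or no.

yes

Sum the exponent of each base dimension across the product:
  L: 4·[ν]_L − 2·[I_A]_L + 4·[t]_L = 4·(2) − 2·(4) + 4·(0) = 0
  T: 4·[ν]_T − 2·[I_A]_T + 4·[t]_T = 4·(-1) − 2·(0) + 4·(1) = 0
All base exponents vanish — dimensionless.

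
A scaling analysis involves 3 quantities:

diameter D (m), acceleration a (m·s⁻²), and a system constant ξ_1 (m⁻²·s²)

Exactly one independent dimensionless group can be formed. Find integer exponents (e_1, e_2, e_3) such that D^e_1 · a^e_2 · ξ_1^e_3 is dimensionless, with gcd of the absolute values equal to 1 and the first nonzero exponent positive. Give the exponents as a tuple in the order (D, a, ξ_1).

L: e_1·(1) + e_2·(1) + e_3·(-2) = 0
T: e_1·(0) + e_2·(-2) + e_3·(2) = 0
Solving this homogeneous linear system for the smallest-integer solution (first nonzero entry positive) gives (1, 1, 1).

(1, 1, 1)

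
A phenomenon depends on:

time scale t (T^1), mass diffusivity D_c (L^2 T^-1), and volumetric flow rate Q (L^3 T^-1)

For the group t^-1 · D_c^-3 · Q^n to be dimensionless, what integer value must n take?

Balance the L exponent: (3)·n from Q, plus −(0) − 3·(2) = -6 from the rest, must sum to zero.
3n − 6 = 0, so n = 2.

2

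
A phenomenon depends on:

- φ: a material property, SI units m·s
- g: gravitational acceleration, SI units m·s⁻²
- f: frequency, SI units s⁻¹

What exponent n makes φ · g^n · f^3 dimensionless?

Balance the L exponent: (1)·n from g, plus (1) + 3·(0) = 1 from the rest, must sum to zero.
n + 1 = 0, so n = -1.

-1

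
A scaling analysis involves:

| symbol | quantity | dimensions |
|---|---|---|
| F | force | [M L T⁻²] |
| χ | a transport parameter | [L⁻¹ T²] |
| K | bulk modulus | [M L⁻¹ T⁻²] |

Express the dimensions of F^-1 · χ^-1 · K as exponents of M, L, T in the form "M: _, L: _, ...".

M: 0, L: -1, T: -2

Collect each base-dimension exponent across the product:
  M: −(1) − (0) + (1) = 0
  L: −(1) − (-1) + (-1) = -1
  T: −(-2) − (2) + (-2) = -2
So the dimensions are [L⁻¹ T⁻²].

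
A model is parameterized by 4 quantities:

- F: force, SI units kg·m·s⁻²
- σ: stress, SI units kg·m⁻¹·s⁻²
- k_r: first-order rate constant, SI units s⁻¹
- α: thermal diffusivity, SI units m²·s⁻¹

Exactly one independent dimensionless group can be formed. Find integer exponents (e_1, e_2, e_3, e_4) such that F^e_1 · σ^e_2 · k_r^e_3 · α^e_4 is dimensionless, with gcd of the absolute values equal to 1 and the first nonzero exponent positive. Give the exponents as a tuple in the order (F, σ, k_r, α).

M: e_1·(1) + e_2·(1) + e_3·(0) + e_4·(0) = 0
L: e_1·(1) + e_2·(-1) + e_3·(0) + e_4·(2) = 0
T: e_1·(-2) + e_2·(-2) + e_3·(-1) + e_4·(-1) = 0
Solving this homogeneous linear system for the smallest-integer solution (first nonzero entry positive) gives (1, -1, 1, -1).

(1, -1, 1, -1)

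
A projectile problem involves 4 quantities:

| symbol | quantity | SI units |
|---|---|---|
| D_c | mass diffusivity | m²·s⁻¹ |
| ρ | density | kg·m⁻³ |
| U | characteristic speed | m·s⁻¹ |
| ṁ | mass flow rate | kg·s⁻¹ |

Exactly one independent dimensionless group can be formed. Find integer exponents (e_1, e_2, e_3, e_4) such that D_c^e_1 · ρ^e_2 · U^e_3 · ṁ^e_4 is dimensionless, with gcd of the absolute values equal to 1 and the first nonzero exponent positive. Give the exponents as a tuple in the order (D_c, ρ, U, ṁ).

(2, 1, -1, -1)

M: e_1·(0) + e_2·(1) + e_3·(0) + e_4·(1) = 0
L: e_1·(2) + e_2·(-3) + e_3·(1) + e_4·(0) = 0
T: e_1·(-1) + e_2·(0) + e_3·(-1) + e_4·(-1) = 0
Solving this homogeneous linear system for the smallest-integer solution (first nonzero entry positive) gives (2, 1, -1, -1).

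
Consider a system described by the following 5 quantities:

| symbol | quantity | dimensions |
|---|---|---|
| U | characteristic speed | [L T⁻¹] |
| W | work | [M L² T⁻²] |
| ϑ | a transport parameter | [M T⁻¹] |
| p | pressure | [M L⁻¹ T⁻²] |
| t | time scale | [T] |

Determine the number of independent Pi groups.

There are 5 variables and 3 base dimensions (M, L, T).
The dimension matrix has rank 3.
Independent dimensionless groups: 5 − 3 = 2.

2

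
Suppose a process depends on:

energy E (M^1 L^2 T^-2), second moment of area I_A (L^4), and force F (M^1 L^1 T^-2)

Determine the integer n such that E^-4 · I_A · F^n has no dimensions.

Balance the M exponent: (1)·n from F, plus −4·(1) + (0) = -4 from the rest, must sum to zero.
n − 4 = 0, so n = 4.

4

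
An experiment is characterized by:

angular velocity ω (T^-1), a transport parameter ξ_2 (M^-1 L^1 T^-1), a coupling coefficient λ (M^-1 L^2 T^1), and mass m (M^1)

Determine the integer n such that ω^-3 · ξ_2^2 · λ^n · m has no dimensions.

Balance the M exponent: (-1)·n from λ, plus −3·(0) + 2·(-1) + (1) = -1 from the rest, must sum to zero.
−n − 1 = 0, so n = -1.

-1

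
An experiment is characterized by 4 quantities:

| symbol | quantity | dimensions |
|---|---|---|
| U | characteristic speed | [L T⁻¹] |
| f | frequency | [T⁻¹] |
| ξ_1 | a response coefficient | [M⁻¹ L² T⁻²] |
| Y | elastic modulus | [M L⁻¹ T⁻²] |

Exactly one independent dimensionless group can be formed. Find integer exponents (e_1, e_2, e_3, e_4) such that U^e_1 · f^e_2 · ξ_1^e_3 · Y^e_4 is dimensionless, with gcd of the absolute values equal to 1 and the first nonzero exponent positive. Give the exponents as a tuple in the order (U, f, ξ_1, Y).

M: e_1·(0) + e_2·(0) + e_3·(-1) + e_4·(1) = 0
L: e_1·(1) + e_2·(0) + e_3·(2) + e_4·(-1) = 0
T: e_1·(-1) + e_2·(-1) + e_3·(-2) + e_4·(-2) = 0
Solving this homogeneous linear system for the smallest-integer solution (first nonzero entry positive) gives (1, 3, -1, -1).

(1, 3, -1, -1)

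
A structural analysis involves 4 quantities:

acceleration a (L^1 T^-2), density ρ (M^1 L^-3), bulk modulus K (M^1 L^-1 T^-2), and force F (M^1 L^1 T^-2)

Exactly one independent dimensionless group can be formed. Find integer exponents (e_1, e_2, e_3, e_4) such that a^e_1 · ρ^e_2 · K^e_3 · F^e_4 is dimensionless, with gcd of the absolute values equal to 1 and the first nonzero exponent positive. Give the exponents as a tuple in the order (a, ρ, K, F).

M: e_1·(0) + e_2·(1) + e_3·(1) + e_4·(1) = 0
L: e_1·(1) + e_2·(-3) + e_3·(-1) + e_4·(1) = 0
T: e_1·(-2) + e_2·(0) + e_3·(-2) + e_4·(-2) = 0
Solving this homogeneous linear system for the smallest-integer solution (first nonzero entry positive) gives (2, 2, -3, 1).

(2, 2, -3, 1)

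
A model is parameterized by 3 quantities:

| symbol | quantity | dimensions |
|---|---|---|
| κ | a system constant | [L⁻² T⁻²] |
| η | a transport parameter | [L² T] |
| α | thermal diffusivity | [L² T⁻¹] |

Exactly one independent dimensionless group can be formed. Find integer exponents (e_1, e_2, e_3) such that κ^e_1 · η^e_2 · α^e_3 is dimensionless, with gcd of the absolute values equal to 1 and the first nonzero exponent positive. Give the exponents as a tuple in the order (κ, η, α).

(2, 3, -1)

L: e_1·(-2) + e_2·(2) + e_3·(2) = 0
T: e_1·(-2) + e_2·(1) + e_3·(-1) = 0
Solving this homogeneous linear system for the smallest-integer solution (first nonzero entry positive) gives (2, 3, -1).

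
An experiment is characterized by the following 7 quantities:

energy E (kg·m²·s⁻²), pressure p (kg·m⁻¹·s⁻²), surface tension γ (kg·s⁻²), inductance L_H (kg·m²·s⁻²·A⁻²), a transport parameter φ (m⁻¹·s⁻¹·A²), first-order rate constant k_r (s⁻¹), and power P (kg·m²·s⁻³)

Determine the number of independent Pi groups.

There are 7 variables and 4 base dimensions (M, L, T, I).
The dimension matrix has rank 4.
Independent dimensionless groups: 7 − 4 = 3.

3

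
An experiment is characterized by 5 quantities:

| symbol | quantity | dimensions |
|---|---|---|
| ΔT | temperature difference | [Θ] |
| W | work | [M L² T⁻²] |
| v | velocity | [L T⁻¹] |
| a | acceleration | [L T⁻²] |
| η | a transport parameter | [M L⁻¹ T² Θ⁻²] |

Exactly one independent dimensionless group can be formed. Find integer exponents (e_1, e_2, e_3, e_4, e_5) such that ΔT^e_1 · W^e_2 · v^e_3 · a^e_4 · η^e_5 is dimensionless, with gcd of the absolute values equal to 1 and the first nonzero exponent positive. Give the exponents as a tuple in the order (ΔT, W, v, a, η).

(2, -1, 2, 1, 1)

M: e_1·(0) + e_2·(1) + e_3·(0) + e_4·(0) + e_5·(1) = 0
L: e_1·(0) + e_2·(2) + e_3·(1) + e_4·(1) + e_5·(-1) = 0
T: e_1·(0) + e_2·(-2) + e_3·(-1) + e_4·(-2) + e_5·(2) = 0
Θ: e_1·(1) + e_2·(0) + e_3·(0) + e_4·(0) + e_5·(-2) = 0
Solving this homogeneous linear system for the smallest-integer solution (first nonzero entry positive) gives (2, -1, 2, 1, 1).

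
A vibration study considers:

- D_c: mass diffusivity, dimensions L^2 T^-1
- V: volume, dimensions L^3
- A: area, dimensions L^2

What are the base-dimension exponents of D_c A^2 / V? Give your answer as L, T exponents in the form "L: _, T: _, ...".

Collect each base-dimension exponent across the product:
  L: (2) − (3) + 2·(2) = 3
  T: (-1) − (0) + 2·(0) = -1
So the dimensions are [L³ T⁻¹].

L: 3, T: -1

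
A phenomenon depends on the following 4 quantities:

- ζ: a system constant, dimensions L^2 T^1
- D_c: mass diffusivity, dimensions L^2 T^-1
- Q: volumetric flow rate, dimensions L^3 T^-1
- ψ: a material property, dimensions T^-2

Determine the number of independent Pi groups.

2

There are 4 variables and 2 base dimensions (L, T).
The dimension matrix has rank 2.
Independent dimensionless groups: 4 − 2 = 2.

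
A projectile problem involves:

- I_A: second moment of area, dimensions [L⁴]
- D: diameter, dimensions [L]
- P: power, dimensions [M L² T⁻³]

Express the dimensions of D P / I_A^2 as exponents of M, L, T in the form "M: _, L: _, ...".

Collect each base-dimension exponent across the product:
  M: −2·(0) + (0) + (1) = 1
  L: −2·(4) + (1) + (2) = -5
  T: −2·(0) + (0) + (-3) = -3
So the dimensions are [M L⁻⁵ T⁻³].

M: 1, L: -5, T: -3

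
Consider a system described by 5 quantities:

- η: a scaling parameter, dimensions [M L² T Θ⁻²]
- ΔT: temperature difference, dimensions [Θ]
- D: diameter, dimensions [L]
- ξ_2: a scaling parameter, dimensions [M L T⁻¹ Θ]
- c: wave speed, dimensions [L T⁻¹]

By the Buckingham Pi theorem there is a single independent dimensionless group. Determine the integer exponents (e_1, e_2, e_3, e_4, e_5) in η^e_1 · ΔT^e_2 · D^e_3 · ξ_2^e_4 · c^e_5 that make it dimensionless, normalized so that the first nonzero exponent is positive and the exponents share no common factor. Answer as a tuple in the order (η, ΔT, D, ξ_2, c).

(1, 3, -3, -1, 2)

M: e_1·(1) + e_2·(0) + e_3·(0) + e_4·(1) + e_5·(0) = 0
L: e_1·(2) + e_2·(0) + e_3·(1) + e_4·(1) + e_5·(1) = 0
T: e_1·(1) + e_2·(0) + e_3·(0) + e_4·(-1) + e_5·(-1) = 0
Θ: e_1·(-2) + e_2·(1) + e_3·(0) + e_4·(1) + e_5·(0) = 0
Solving this homogeneous linear system for the smallest-integer solution (first nonzero entry positive) gives (1, 3, -3, -1, 2).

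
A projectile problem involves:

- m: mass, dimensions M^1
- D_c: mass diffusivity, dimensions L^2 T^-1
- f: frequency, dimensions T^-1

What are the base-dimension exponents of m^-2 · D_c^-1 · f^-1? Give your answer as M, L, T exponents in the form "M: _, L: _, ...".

Collect each base-dimension exponent across the product:
  M: −2·(1) − (0) − (0) = -2
  L: −2·(0) − (2) − (0) = -2
  T: −2·(0) − (-1) − (-1) = 2
So the dimensions are [M⁻² L⁻² T²].

M: -2, L: -2, T: 2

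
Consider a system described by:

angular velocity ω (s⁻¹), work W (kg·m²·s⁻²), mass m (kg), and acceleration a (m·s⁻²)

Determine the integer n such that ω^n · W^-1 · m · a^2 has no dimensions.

Balance the T exponent: (-1)·n from ω, plus −(-2) + (0) + 2·(-2) = -2 from the rest, must sum to zero.
−n − 2 = 0, so n = -2.

-2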